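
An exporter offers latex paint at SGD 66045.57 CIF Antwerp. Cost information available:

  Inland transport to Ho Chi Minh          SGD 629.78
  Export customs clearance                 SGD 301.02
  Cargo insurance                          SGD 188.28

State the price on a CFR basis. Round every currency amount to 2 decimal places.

CFR price: SGD 65857.29

Not relevant to the conversion: inland to port, export clearance — on the seller under both CIF and CFR; already in the CIF price and stays in the CFR price.
From CIF to CFR, the seller no longer bears: insurance.
CFR price = 66045.57 − 188.28 = 65857.29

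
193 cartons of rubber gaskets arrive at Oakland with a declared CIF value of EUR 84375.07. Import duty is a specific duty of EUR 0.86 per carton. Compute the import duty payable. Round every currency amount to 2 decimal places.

Import duty: EUR 165.98

Import duty = 193 × 0.86 = 165.98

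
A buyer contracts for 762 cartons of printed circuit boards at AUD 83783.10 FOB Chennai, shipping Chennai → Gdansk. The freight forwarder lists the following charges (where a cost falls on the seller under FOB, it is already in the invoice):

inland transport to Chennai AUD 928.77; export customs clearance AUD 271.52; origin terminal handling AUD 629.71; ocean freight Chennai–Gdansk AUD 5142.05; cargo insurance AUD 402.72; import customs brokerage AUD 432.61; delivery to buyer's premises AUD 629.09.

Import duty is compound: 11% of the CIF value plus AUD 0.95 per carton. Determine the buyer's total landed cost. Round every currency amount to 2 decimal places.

Total landed cost: AUD 100939.54

FOB: the seller bears costs until goods are on board at the origin port; the buyer bears freight, insurance and all costs thereafter.
Already in the invoice (seller's account under FOB): inland to port, export clearance, origin terminal — exclude.
CIF value = FOB price + freight + insurance = 83783.10 + 5142.05 + 402.72 = 89327.87
Ad valorem component: 89327.87 × 11% = 9826.07
Specific component: 762 × 0.95 = 723.90
Import duty = 9826.07 + 723.90 = 10549.97
Buyer bears: freight 5142.05 + insurance 402.72 + brokerage 432.61 + delivery 629.09 + duty 10549.97 = 17156.44
Landed cost = invoice 83783.10 + 17156.44 = 100939.54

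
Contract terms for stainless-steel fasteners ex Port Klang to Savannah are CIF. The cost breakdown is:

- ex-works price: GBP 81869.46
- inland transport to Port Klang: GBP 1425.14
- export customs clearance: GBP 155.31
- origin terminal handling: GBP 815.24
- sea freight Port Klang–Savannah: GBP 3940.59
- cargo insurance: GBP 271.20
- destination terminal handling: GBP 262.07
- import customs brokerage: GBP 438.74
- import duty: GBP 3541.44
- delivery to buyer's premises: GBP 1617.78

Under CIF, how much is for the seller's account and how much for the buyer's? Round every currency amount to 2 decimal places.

Seller: GBP 88476.94; buyer: GBP 5860.03

CIF: the seller pays costs through ocean freight and marine insurance to the destination port.
Seller's account: goods 81869.46 + inland to port 1425.14 + export clearance 155.31 + origin terminal 815.24 + freight 3940.59 + insurance 271.20 = 88476.94
Buyer's account: destination terminal 262.07 + brokerage 438.74 + duty 3541.44 + delivery 1617.78 = 5860.03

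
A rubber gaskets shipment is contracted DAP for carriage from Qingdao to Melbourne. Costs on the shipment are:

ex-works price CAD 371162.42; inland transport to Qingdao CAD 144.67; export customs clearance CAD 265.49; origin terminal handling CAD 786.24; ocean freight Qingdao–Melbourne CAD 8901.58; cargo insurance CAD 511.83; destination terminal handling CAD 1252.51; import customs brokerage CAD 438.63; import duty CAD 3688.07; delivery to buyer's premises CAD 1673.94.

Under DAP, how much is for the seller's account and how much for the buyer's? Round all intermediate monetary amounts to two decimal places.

DAP: the seller bears all costs to the named destination except import duty and clearance.
Seller's account: goods 371162.42 + inland to port 144.67 + export clearance 265.49 + origin terminal 786.24 + freight 8901.58 + insurance 511.83 + destination terminal 1252.51 + delivery 1673.94 = 384698.68
Buyer's account: brokerage 438.63 + duty 3688.07 = 4126.70

Seller: CAD 384698.68; buyer: CAD 4126.70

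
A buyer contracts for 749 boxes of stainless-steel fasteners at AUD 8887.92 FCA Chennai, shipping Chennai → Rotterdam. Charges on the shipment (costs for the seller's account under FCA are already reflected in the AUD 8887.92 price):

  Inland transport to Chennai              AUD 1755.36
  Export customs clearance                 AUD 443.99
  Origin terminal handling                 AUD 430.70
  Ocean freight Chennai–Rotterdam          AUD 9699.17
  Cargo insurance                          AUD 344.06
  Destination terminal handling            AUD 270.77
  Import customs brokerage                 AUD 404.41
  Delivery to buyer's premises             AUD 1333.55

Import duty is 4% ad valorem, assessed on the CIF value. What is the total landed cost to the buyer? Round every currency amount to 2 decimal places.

FCA: the seller delivers export-cleared goods to the carrier; the buyer bears costs from that point.
Already in the invoice (seller's account under FCA): inland to port, export clearance — exclude.
CIF value = FCA price + origin terminal + freight + insurance = 8887.92 + 430.70 + 9699.17 + 344.06 = 19361.85
Import duty = 19361.85 × 4% = 774.47
Buyer bears: origin terminal 430.70 + freight 9699.17 + insurance 344.06 + destination terminal 270.77 + brokerage 404.41 + delivery 1333.55 + duty 774.47 = 13257.13
Landed cost = invoice 8887.92 + 13257.13 = 22145.05

Total landed cost: AUD 22145.05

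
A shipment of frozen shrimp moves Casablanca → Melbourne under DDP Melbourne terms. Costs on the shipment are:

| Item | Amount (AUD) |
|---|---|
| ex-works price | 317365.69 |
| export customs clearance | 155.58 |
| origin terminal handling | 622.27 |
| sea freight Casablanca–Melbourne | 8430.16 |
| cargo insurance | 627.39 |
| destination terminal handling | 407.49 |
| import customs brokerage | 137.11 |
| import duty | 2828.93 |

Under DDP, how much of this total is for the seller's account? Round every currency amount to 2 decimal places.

Seller's account: AUD 330574.62

DDP: the seller bears all costs including import duty.
Seller's account: goods 317365.69 + export clearance 155.58 + origin terminal 622.27 + freight 8430.16 + insurance 627.39 + destination terminal 407.49 + brokerage 137.11 + duty 2828.93 = 330574.62
Buyer's account: 0.00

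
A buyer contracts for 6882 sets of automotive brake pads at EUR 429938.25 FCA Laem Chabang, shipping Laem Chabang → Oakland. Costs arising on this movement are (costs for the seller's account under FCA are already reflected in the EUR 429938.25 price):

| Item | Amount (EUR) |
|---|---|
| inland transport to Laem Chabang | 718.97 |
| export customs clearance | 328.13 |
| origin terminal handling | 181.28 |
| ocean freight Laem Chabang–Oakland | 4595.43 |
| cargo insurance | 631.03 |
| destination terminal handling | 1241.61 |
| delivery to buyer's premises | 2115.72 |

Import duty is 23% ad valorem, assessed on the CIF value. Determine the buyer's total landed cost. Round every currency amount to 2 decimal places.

FCA: the seller delivers export-cleared goods to the carrier; the buyer bears costs from that point.
Already in the invoice (seller's account under FCA): inland to port, export clearance — exclude.
CIF value = FCA price + origin terminal + freight + insurance = 429938.25 + 181.28 + 4595.43 + 631.03 = 435345.99
Import duty = 435345.99 × 23% = 100129.58
Buyer bears: origin terminal 181.28 + freight 4595.43 + insurance 631.03 + destination terminal 1241.61 + delivery 2115.72 + duty 100129.58 = 108894.65
Landed cost = invoice 429938.25 + 108894.65 = 538832.90

Total landed cost: EUR 538832.90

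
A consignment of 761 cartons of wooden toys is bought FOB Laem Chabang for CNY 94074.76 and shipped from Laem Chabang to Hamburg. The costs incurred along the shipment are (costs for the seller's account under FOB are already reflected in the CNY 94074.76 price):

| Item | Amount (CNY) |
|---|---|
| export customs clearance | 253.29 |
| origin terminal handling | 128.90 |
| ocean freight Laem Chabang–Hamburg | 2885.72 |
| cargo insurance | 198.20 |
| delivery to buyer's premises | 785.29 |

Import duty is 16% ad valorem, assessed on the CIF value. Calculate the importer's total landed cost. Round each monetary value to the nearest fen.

Total landed cost: CNY 113489.36

FOB: the seller bears costs until goods are on board at the origin port; the buyer bears freight, insurance and all costs thereafter.
Already in the invoice (seller's account under FOB): export clearance, origin terminal — exclude.
CIF value = FOB price + freight + insurance = 94074.76 + 2885.72 + 198.20 = 97158.68
Import duty = 97158.68 × 16% = 15545.39
Buyer bears: freight 2885.72 + insurance 198.20 + delivery 785.29 + duty 15545.39 = 19414.60
Landed cost = invoice 94074.76 + 19414.60 = 113489.36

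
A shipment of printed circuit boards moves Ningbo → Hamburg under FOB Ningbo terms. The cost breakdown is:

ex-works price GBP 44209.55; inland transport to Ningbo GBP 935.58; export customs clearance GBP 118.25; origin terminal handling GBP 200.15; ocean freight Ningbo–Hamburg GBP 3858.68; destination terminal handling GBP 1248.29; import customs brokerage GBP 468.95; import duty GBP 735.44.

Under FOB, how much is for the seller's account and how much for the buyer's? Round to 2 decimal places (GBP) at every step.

Seller: GBP 45463.53; buyer: GBP 6311.36

FOB: the seller bears costs until goods are on board at the origin port; the buyer bears freight, insurance and all costs thereafter.
Seller's account: goods 44209.55 + inland to port 935.58 + export clearance 118.25 + origin terminal 200.15 = 45463.53
Buyer's account: freight 3858.68 + destination terminal 1248.29 + brokerage 468.95 + duty 735.44 = 6311.36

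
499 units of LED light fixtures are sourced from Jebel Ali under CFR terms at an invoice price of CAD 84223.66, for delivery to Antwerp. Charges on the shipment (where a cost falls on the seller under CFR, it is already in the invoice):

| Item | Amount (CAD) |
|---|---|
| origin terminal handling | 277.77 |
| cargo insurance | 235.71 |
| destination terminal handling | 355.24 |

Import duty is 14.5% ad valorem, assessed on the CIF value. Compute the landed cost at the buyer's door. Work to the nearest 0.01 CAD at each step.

CFR: the seller pays costs through ocean freight to the destination port, but not insurance.
Already in the invoice (seller's account under CFR): origin terminal — exclude.
CIF value = CFR price + insurance = 84223.66 + 235.71 = 84459.37
Import duty = 84459.37 × 14.5% = 12246.61
Buyer bears: insurance 235.71 + destination terminal 355.24 + duty 12246.61 = 12837.56
Landed cost = invoice 84223.66 + 12837.56 = 97061.22

Total landed cost: CAD 97061.22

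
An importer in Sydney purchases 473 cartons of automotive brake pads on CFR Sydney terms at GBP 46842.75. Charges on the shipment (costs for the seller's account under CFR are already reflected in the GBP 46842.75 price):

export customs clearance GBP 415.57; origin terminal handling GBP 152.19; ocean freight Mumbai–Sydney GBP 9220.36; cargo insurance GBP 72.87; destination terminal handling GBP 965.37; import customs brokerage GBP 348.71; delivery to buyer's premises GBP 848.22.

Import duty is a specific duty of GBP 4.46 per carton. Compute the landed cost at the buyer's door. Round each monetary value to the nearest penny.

Total landed cost: GBP 51187.50

CFR: the seller pays costs through ocean freight to the destination port, but not insurance.
Already in the invoice (seller's account under CFR): export clearance, origin terminal, freight — exclude.
CIF value = CFR price + insurance = 46842.75 + 72.87 = 46915.62
Import duty = 473 × 4.46 = 2109.58
Buyer bears: insurance 72.87 + destination terminal 965.37 + brokerage 348.71 + delivery 848.22 + duty 2109.58 = 4344.75
Landed cost = invoice 46842.75 + 4344.75 = 51187.50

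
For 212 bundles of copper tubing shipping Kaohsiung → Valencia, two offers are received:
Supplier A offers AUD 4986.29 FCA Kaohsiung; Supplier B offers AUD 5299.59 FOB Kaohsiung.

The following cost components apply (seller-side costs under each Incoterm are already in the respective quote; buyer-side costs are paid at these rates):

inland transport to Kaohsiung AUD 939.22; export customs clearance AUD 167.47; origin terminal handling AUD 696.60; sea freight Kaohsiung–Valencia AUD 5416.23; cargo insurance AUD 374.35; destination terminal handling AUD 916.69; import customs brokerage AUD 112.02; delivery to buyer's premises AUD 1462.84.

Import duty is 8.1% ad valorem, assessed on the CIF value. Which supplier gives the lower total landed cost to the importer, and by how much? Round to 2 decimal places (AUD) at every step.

Supplier B is cheaper by AUD 414.35

Supplier A (FCA):
CIF value = FCA price + origin terminal + freight + insurance = 4986.29 + 696.60 + 5416.23 + 374.35 = 11473.47
Import duty = 11473.47 × 8.1% = 929.35
Buyer bears (A): 696.60 + 5416.23 + 374.35 + 916.69 + 112.02 + 1462.84 = 8978.73
Landed cost (A) = invoice 4986.29 + 8978.73 + duty 929.35 = 14894.37
Supplier B (FOB):
CIF value = FOB price + freight + insurance = 5299.59 + 5416.23 + 374.35 = 11090.17
Import duty = 11090.17 × 8.1% = 898.30
Buyer bears (B): 5416.23 + 374.35 + 916.69 + 112.02 + 1462.84 = 8282.13
Landed cost (B) = invoice 5299.59 + 8282.13 + duty 898.30 = 14480.02
Difference = |14894.37 − 14480.02| = 414.35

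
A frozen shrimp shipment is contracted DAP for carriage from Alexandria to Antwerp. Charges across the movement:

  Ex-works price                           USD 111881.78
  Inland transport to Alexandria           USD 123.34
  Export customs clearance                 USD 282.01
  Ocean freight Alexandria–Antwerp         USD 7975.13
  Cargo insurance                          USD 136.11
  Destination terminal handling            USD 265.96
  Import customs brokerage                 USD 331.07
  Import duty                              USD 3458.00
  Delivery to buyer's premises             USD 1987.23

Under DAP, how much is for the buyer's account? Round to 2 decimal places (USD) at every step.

DAP: the seller bears all costs to the named destination except import duty and clearance.
Seller's account: goods 111881.78 + inland to port 123.34 + export clearance 282.01 + freight 7975.13 + insurance 136.11 + destination terminal 265.96 + delivery 1987.23 = 122651.56
Buyer's account: brokerage 331.07 + duty 3458.00 = 3789.07

Buyer's account: USD 3789.07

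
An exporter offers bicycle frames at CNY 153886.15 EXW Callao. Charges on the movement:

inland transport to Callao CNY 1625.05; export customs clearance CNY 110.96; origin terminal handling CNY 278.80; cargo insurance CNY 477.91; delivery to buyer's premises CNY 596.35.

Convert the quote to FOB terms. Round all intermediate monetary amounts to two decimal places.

Not relevant to the conversion: insurance, delivery — on the buyer under both terms; not part of either seller's price.
From EXW to FOB, the seller additionally bears: inland to port, export clearance, origin terminal.
FOB price = 153886.15 + 1625.05 + 110.96 + 278.80 = 155900.96

FOB price: CNY 155900.96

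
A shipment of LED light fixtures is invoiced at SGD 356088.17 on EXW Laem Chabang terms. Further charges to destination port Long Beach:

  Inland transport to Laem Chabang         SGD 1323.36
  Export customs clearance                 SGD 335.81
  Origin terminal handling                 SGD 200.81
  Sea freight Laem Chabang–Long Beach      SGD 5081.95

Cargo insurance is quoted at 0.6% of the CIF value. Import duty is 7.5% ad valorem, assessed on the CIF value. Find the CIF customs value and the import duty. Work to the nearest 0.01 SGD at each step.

Let C be the CIF value. C = EXW price + pre-shipment costs + freight + 0.6% × C
C − 0.6% × C = 356088.17 + 1323.36 + 335.81 + 200.81 + 5081.95
0.994 × C = 363030.10
C = 363030.10 / 0.994 = 365221.43
Insurance premium = 0.6% × 365221.43 = 2191.33
Import duty = 365221.43 × 7.5% = 27391.61

CIF value: SGD 365221.43; import duty: SGD 27391.61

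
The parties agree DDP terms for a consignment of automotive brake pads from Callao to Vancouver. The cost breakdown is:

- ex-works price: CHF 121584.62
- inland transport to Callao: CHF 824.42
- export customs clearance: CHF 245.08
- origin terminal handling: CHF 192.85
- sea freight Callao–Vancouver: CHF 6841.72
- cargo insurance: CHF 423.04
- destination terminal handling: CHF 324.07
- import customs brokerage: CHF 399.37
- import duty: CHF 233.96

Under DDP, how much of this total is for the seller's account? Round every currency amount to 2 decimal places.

DDP: the seller bears all costs including import duty.
Seller's account: goods 121584.62 + inland to port 824.42 + export clearance 245.08 + origin terminal 192.85 + freight 6841.72 + insurance 423.04 + destination terminal 324.07 + brokerage 399.37 + duty 233.96 = 131069.13
Buyer's account: 0.00

Seller's account: CHF 131069.13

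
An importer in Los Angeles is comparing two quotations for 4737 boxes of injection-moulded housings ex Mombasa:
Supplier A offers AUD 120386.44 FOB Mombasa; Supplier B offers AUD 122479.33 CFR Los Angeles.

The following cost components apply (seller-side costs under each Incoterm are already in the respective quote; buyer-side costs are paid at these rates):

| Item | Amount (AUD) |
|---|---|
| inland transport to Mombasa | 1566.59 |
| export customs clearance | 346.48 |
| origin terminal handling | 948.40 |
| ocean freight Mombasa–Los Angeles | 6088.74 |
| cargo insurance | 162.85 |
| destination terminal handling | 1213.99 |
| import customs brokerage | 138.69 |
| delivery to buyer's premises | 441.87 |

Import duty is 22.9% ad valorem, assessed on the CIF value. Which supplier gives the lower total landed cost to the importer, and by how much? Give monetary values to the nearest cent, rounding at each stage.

Supplier A (FOB):
CIF value = FOB price + freight + insurance = 120386.44 + 6088.74 + 162.85 = 126638.03
Import duty = 126638.03 × 22.9% = 29000.11
Buyer bears (A): 6088.74 + 162.85 + 1213.99 + 138.69 + 441.87 = 8046.14
Landed cost (A) = invoice 120386.44 + 8046.14 + duty 29000.11 = 157432.69
Supplier B (CFR):
CIF value = CFR price + insurance = 122479.33 + 162.85 = 122642.18
Import duty = 122642.18 × 22.9% = 28085.06
Buyer bears (B): 162.85 + 1213.99 + 138.69 + 441.87 = 1957.40
Landed cost (B) = invoice 122479.33 + 1957.40 + duty 28085.06 = 152521.79
Difference = |157432.69 − 152521.79| = 4910.90

Supplier B is cheaper by AUD 4910.90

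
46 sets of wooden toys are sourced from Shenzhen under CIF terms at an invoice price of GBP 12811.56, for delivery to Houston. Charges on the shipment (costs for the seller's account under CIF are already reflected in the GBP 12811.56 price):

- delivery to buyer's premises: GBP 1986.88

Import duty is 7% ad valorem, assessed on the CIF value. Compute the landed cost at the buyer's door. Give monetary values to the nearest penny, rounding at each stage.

CIF: the seller pays costs through ocean freight and marine insurance to the destination port.
The CIF price already equals the CIF value: 12811.56
Import duty = 12811.56 × 7% = 896.81
Buyer bears: delivery 1986.88 + duty 896.81 = 2883.69
Landed cost = invoice 12811.56 + 2883.69 = 15695.25

Total landed cost: GBP 15695.25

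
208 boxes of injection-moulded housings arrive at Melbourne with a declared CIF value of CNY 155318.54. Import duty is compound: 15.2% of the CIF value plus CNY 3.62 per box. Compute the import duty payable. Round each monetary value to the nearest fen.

Ad valorem component: 155318.54 × 15.2% = 23608.42
Specific component: 208 × 3.62 = 752.96
Import duty = 23608.42 + 752.96 = 24361.38

Import duty: CNY 24361.38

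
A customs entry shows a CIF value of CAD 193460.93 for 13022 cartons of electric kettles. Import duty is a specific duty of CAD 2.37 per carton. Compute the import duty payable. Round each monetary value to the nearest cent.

Import duty: CAD 30862.14

Import duty = 13022 × 2.37 = 30862.14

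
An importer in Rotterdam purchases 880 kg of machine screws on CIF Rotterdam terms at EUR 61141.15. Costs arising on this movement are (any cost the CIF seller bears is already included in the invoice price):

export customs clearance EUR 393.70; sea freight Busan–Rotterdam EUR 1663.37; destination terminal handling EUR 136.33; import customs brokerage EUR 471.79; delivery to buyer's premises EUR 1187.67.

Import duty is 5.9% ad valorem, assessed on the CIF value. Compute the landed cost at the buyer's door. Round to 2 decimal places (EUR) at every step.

CIF: the seller pays costs through ocean freight and marine insurance to the destination port.
Already in the invoice (seller's account under CIF): export clearance, freight — exclude.
The CIF price already equals the CIF value: 61141.15
Import duty = 61141.15 × 5.9% = 3607.33
Buyer bears: destination terminal 136.33 + brokerage 471.79 + delivery 1187.67 + duty 3607.33 = 5403.12
Landed cost = invoice 61141.15 + 5403.12 = 66544.27

Total landed cost: EUR 66544.27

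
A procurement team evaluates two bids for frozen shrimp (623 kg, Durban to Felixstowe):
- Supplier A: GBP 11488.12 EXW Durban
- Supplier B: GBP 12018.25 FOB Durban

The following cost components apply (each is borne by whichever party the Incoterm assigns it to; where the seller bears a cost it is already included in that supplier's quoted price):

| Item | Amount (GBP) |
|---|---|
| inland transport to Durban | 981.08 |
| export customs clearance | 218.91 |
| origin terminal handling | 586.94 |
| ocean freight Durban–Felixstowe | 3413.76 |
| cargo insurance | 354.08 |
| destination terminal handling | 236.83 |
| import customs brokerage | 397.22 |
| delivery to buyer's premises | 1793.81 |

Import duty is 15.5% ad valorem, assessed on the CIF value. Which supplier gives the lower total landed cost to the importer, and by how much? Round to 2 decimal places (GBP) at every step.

Supplier A (EXW):
CIF value = EXW price + inland to port + export clearance + origin terminal + freight + insurance = 11488.12 + 981.08 + 218.91 + 586.94 + 3413.76 + 354.08 = 17042.89
Import duty = 17042.89 × 15.5% = 2641.65
Buyer bears (A): 981.08 + 218.91 + 586.94 + 3413.76 + 354.08 + 236.83 + 397.22 + 1793.81 = 7982.63
Landed cost (A) = invoice 11488.12 + 7982.63 + duty 2641.65 = 22112.40
Supplier B (FOB):
CIF value = FOB price + freight + insurance = 12018.25 + 3413.76 + 354.08 = 15786.09
Import duty = 15786.09 × 15.5% = 2446.84
Buyer bears (B): 3413.76 + 354.08 + 236.83 + 397.22 + 1793.81 = 6195.70
Landed cost (B) = invoice 12018.25 + 6195.70 + duty 2446.84 = 20660.79
Difference = |22112.40 − 20660.79| = 1451.61

Supplier B is cheaper by GBP 1451.61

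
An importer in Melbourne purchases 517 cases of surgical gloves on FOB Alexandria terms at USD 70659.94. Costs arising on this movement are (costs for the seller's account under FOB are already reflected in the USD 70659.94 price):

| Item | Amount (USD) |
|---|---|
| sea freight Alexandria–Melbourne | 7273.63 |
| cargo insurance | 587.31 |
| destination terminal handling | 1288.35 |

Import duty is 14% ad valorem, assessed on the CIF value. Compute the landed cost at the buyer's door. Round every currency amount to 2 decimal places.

Total landed cost: USD 90802.15

FOB: the seller bears costs until goods are on board at the origin port; the buyer bears freight, insurance and all costs thereafter.
CIF value = FOB price + freight + insurance = 70659.94 + 7273.63 + 587.31 = 78520.88
Import duty = 78520.88 × 14% = 10992.92
Buyer bears: freight 7273.63 + insurance 587.31 + destination terminal 1288.35 + duty 10992.92 = 20142.21
Landed cost = invoice 70659.94 + 20142.21 = 90802.15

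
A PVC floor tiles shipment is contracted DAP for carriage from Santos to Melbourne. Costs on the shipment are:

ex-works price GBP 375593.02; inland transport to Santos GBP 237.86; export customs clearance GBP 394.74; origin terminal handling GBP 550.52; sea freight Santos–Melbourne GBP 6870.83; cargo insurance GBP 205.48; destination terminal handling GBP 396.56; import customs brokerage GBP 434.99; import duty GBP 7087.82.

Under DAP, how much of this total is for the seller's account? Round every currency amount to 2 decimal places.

Seller's account: GBP 384249.01

DAP: the seller bears all costs to the named destination except import duty and clearance.
Seller's account: goods 375593.02 + inland to port 237.86 + export clearance 394.74 + origin terminal 550.52 + freight 6870.83 + insurance 205.48 + destination terminal 396.56 = 384249.01
Buyer's account: brokerage 434.99 + duty 7087.82 = 7522.81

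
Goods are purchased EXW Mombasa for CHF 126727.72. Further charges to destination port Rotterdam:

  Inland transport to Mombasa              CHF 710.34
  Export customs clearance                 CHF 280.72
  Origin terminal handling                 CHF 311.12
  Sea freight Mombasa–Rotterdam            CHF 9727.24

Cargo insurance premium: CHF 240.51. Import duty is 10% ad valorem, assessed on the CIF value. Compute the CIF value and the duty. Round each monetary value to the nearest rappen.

CIF = EXW price + pre-shipment costs + freight + insurance
CIF = 126727.72 + 710.34 + 280.72 + 311.12 + 9727.24 + 240.51 = 137997.65
Import duty = 137997.65 × 10% = 13799.77

CIF value: CHF 137997.65; import duty: CHF 13799.77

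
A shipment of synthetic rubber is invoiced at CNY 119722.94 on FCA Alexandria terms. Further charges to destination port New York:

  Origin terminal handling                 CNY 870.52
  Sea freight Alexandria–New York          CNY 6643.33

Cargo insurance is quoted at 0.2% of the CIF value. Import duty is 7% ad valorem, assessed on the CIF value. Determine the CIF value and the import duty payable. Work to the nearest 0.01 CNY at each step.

CIF value: CNY 127491.77; import duty: CNY 8924.42

Let C be the CIF value. C = FCA price + pre-shipment costs + freight + 0.2% × C
C − 0.2% × C = 119722.94 + 870.52 + 6643.33
0.998 × C = 127236.79
C = 127236.79 / 0.998 = 127491.77
Insurance premium = 0.2% × 127491.77 = 254.98
Import duty = 127491.77 × 7% = 8924.42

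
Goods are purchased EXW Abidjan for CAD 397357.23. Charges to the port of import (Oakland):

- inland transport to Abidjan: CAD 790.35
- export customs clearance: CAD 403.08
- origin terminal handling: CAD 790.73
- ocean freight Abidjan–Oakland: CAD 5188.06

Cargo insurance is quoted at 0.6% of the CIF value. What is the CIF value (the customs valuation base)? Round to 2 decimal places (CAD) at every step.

CIF value: CAD 406971.28

Let C be the CIF value. C = EXW price + pre-shipment costs + freight + 0.6% × C
C − 0.6% × C = 397357.23 + 790.35 + 403.08 + 790.73 + 5188.06
0.994 × C = 404529.45
C = 404529.45 / 0.994 = 406971.28
Insurance premium = 0.6% × 406971.28 = 2441.83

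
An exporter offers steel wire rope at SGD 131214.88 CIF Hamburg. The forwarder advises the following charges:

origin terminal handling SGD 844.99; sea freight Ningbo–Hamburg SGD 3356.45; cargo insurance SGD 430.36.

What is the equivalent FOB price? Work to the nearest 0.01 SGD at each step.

FOB price: SGD 127428.07

Not relevant to the conversion: origin terminal — on the seller under both CIF and FOB; already in the CIF price and stays in the FOB price.
From CIF to FOB, the seller no longer bears: freight, insurance.
FOB price = 131214.88 − 3356.45 − 430.36 = 127428.07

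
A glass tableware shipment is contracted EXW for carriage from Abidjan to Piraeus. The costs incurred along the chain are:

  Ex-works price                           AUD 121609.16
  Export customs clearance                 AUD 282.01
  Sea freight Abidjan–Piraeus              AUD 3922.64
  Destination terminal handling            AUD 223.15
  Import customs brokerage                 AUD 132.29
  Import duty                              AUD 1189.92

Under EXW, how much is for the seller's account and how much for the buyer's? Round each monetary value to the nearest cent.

EXW: the seller makes goods available at their premises; the buyer bears all onward costs.
Seller's account: goods 121609.16 = 121609.16
Buyer's account: export clearance 282.01 + freight 3922.64 + destination terminal 223.15 + brokerage 132.29 + duty 1189.92 = 5750.01

Seller: AUD 121609.16; buyer: AUD 5750.01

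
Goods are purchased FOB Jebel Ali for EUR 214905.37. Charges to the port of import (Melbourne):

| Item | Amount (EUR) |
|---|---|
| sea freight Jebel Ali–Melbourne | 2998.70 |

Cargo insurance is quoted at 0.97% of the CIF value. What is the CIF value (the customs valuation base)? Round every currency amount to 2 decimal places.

CIF value: EUR 220038.44

Let C be the CIF value. C = FOB price + freight + 0.97% × C
C − 0.97% × C = 214905.37 + 2998.70
0.9903 × C = 217904.07
C = 217904.07 / 0.9903 = 220038.44
Insurance premium = 0.97% × 220038.44 = 2134.37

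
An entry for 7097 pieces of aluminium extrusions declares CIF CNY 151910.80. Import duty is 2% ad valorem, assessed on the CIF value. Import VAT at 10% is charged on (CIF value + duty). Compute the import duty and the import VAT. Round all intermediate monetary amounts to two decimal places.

Import duty: CNY 3038.22; import VAT: CNY 15494.90

Import duty = 151910.80 × 2% = 3038.22
VAT base = CIF + duty = 151910.80 + 3038.22 = 154949.02
Import VAT = 154949.02 × 10% = 15494.90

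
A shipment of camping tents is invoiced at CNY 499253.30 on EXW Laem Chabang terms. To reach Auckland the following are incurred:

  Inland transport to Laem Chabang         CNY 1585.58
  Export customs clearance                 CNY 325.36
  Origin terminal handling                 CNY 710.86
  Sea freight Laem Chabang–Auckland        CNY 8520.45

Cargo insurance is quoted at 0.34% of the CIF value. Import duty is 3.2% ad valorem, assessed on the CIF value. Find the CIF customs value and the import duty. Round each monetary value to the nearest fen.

CIF value: CNY 512136.82; import duty: CNY 16388.38

Let C be the CIF value. C = EXW price + pre-shipment costs + freight + 0.34% × C
C − 0.34% × C = 499253.30 + 1585.58 + 325.36 + 710.86 + 8520.45
0.9966 × C = 510395.55
C = 510395.55 / 0.9966 = 512136.82
Insurance premium = 0.34% × 512136.82 = 1741.27
Import duty = 512136.82 × 3.2% = 16388.38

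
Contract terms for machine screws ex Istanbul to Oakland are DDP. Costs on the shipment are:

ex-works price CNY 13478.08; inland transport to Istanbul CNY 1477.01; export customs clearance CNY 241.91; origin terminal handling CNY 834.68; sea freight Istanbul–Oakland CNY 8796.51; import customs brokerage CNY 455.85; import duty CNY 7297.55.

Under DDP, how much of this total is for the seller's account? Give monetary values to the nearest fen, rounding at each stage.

Seller's account: CNY 32581.59

DDP: the seller bears all costs including import duty.
Seller's account: goods 13478.08 + inland to port 1477.01 + export clearance 241.91 + origin terminal 834.68 + freight 8796.51 + brokerage 455.85 + duty 7297.55 = 32581.59
Buyer's account: 0.00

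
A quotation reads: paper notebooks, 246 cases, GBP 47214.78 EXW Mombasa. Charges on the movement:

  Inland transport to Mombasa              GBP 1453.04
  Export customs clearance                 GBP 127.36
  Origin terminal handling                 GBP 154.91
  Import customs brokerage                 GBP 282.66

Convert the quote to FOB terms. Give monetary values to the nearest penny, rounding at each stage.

FOB price: GBP 48950.09

Not relevant to the conversion: brokerage — on the buyer under both terms; not part of either seller's price.
From EXW to FOB, the seller additionally bears: inland to port, export clearance, origin terminal.
FOB price = 47214.78 + 1453.04 + 127.36 + 154.91 = 48950.09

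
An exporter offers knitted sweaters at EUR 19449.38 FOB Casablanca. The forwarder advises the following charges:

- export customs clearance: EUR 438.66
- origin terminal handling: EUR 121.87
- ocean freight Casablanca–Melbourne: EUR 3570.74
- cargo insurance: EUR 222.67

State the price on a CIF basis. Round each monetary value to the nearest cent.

Not relevant to the conversion: export clearance, origin terminal — on the seller under both FOB and CIF; already in the FOB price and stays in the CIF price.
From FOB to CIF, the seller additionally bears: freight, insurance.
CIF price = 19449.38 + 3570.74 + 222.67 = 23242.79

CIF price: EUR 23242.79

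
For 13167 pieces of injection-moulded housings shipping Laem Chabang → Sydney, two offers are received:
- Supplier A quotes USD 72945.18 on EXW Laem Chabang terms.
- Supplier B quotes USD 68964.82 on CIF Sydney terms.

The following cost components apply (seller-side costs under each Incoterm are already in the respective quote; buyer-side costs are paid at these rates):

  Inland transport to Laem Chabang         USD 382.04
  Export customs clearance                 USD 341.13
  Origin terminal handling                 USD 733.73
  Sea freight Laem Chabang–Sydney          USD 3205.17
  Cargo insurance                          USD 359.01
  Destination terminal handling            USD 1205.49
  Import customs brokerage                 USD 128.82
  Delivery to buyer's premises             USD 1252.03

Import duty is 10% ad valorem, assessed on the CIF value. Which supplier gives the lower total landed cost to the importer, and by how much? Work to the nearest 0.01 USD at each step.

Supplier A (EXW):
CIF value = EXW price + inland to port + export clearance + origin terminal + freight + insurance = 72945.18 + 382.04 + 341.13 + 733.73 + 3205.17 + 359.01 = 77966.26
Import duty = 77966.26 × 10% = 7796.63
Buyer bears (A): 382.04 + 341.13 + 733.73 + 3205.17 + 359.01 + 1205.49 + 128.82 + 1252.03 = 7607.42
Landed cost (A) = invoice 72945.18 + 7607.42 + duty 7796.63 = 88349.23
Supplier B (CIF):
The CIF price already equals the CIF value: 68964.82
Import duty = 68964.82 × 10% = 6896.48
Buyer bears (B): 1205.49 + 128.82 + 1252.03 = 2586.34
Landed cost (B) = invoice 68964.82 + 2586.34 + duty 6896.48 = 78447.64
Difference = |88349.23 − 78447.64| = 9901.59

Supplier B is cheaper by USD 9901.59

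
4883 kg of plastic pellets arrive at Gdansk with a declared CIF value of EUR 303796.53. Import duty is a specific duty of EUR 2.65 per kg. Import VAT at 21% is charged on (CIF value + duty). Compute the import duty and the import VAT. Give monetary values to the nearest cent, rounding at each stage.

Import duty = 4883 × 2.65 = 12939.95
VAT base = CIF + duty = 303796.53 + 12939.95 = 316736.48
Import VAT = 316736.48 × 21% = 66514.66

Import duty: EUR 12939.95; import VAT: EUR 66514.66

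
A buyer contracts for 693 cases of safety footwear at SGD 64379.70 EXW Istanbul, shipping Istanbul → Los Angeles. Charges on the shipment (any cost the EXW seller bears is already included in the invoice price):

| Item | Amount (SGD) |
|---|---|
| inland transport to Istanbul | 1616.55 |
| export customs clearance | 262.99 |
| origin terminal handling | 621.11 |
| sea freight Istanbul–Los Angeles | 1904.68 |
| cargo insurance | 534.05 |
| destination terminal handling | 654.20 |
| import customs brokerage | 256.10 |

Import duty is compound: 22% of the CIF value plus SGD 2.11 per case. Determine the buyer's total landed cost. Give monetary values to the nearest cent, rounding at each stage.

EXW: the seller makes goods available at their premises; the buyer bears all onward costs.
CIF value = EXW price + inland to port + export clearance + origin terminal + freight + insurance = 64379.70 + 1616.55 + 262.99 + 621.11 + 1904.68 + 534.05 = 69319.08
Ad valorem component: 69319.08 × 22% = 15250.20
Specific component: 693 × 2.11 = 1462.23
Import duty = 15250.20 + 1462.23 = 16712.43
Buyer bears: inland to port 1616.55 + export clearance 262.99 + origin terminal 621.11 + freight 1904.68 + insurance 534.05 + destination terminal 654.20 + brokerage 256.10 + duty 16712.43 = 22562.11
Landed cost = invoice 64379.70 + 22562.11 = 86941.81

Total landed cost: SGD 86941.81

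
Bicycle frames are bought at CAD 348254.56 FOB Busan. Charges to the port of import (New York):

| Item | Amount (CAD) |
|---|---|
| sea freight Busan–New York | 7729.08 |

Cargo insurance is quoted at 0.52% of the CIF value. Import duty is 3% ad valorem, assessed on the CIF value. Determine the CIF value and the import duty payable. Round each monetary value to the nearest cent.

Let C be the CIF value. C = FOB price + freight + 0.52% × C
C − 0.52% × C = 348254.56 + 7729.08
0.9948 × C = 355983.64
C = 355983.64 / 0.9948 = 357844.43
Insurance premium = 0.52% × 357844.43 = 1860.79
Import duty = 357844.43 × 3% = 10735.33

CIF value: CAD 357844.43; import duty: CAD 10735.33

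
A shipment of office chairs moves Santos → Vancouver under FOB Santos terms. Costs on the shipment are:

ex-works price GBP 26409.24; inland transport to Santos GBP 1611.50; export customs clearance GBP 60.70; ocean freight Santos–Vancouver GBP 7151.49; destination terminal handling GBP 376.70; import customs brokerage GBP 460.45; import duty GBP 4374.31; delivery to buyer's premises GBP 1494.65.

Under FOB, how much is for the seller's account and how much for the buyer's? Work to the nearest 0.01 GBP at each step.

Seller: GBP 28081.44; buyer: GBP 13857.60

FOB: the seller bears costs until goods are on board at the origin port; the buyer bears freight, insurance and all costs thereafter.
Seller's account: goods 26409.24 + inland to port 1611.50 + export clearance 60.70 = 28081.44
Buyer's account: freight 7151.49 + destination terminal 376.70 + brokerage 460.45 + duty 4374.31 + delivery 1494.65 = 13857.60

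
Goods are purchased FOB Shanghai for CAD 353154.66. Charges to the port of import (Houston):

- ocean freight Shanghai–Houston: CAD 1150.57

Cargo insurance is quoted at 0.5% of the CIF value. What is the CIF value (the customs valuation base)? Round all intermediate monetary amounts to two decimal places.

CIF value: CAD 356085.66

Let C be the CIF value. C = FOB price + freight + 0.5% × C
C − 0.5% × C = 353154.66 + 1150.57
0.995 × C = 354305.23
C = 354305.23 / 0.995 = 356085.66
Insurance premium = 0.5% × 356085.66 = 1780.43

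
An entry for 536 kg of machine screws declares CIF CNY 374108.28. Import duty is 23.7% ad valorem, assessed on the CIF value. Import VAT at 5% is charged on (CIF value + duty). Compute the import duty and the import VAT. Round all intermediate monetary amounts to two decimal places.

Import duty: CNY 88663.66; import VAT: CNY 23138.60

Import duty = 374108.28 × 23.7% = 88663.66
VAT base = CIF + duty = 374108.28 + 88663.66 = 462771.94
Import VAT = 462771.94 × 5% = 23138.60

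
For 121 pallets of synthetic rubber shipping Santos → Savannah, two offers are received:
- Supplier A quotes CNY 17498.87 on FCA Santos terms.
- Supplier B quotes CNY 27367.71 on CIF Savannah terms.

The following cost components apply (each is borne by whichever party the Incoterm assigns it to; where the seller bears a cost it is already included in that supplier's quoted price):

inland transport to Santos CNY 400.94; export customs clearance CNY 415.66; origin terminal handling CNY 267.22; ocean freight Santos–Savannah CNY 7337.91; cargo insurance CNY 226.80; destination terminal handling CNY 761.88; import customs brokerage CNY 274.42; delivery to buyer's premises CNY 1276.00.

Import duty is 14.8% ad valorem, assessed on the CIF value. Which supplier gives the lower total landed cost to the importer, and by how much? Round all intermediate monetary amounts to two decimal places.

Supplier A (FCA):
CIF value = FCA price + origin terminal + freight + insurance = 17498.87 + 267.22 + 7337.91 + 226.80 = 25330.80
Import duty = 25330.80 × 14.8% = 3748.96
Buyer bears (A): 267.22 + 7337.91 + 226.80 + 761.88 + 274.42 + 1276.00 = 10144.23
Landed cost (A) = invoice 17498.87 + 10144.23 + duty 3748.96 = 31392.06
Supplier B (CIF):
The CIF price already equals the CIF value: 27367.71
Import duty = 27367.71 × 14.8% = 4050.42
Buyer bears (B): 761.88 + 274.42 + 1276.00 = 2312.30
Landed cost (B) = invoice 27367.71 + 2312.30 + duty 4050.42 = 33730.43
Difference = |31392.06 − 33730.43| = 2338.37

Supplier A is cheaper by CNY 2338.37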